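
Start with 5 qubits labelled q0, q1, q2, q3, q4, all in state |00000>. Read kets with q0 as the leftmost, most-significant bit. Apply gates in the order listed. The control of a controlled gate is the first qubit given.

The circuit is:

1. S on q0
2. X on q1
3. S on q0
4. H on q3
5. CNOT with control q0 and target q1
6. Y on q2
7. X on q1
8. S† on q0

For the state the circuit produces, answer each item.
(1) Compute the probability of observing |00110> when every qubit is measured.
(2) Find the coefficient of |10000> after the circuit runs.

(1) A full measurement returns |00110> with probability 1/2.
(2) |10000> carries amplitude 0 in the final state.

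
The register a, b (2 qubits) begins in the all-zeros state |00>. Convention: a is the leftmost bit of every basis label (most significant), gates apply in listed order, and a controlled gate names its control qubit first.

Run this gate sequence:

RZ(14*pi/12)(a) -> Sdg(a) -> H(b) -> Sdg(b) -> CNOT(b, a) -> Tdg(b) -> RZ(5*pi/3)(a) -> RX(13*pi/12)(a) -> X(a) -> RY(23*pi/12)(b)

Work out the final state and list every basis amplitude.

After the circuit, the state carries amplitude -sqrt(2)*I/4 - sqrt(2)*exp(I*pi/12)/4 - sqrt(3)*exp(I*pi/12)/8 - exp(I*pi/12)/8 + I/8 + sqrt(3)*I/8 on |00>, -sqrt(3)*I/8 - exp(I*pi/12)/8 + sqrt(3)*exp(I*pi/12)/8 + I/8 on |01>, -1/8 + sqrt(3)/8 - exp(7*I*pi/12)/8 + sqrt(3)*exp(7*I*pi/12)/8 on |10>, 1/8 + sqrt(3)/8 + sqrt(2)/4 - sqrt(2)*exp(7*I*pi/12)/4 + exp(7*I*pi/12)/8 + sqrt(3)*exp(7*I*pi/12)/8 on |11>.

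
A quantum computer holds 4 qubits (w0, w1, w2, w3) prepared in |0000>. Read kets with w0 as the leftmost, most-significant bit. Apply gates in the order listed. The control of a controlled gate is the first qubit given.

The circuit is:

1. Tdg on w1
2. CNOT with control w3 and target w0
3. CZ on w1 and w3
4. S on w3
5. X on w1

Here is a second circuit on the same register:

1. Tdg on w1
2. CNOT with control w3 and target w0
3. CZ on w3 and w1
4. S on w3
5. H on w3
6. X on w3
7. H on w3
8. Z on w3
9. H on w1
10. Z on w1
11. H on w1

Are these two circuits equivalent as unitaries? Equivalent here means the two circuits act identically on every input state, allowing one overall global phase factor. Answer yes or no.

Yes, they are equivalent — the unitaries differ by at most a global phase.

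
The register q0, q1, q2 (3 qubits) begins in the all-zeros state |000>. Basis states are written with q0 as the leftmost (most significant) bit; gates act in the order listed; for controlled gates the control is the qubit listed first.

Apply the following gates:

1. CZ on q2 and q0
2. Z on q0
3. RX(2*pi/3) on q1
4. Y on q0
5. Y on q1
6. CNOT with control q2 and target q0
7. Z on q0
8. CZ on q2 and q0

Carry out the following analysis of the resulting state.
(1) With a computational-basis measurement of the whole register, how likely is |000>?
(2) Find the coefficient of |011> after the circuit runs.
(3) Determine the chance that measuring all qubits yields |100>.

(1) The probability of measuring |000> is 0.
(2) |011> carries amplitude 0 in the final state.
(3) A full measurement returns |100> with probability 3/4.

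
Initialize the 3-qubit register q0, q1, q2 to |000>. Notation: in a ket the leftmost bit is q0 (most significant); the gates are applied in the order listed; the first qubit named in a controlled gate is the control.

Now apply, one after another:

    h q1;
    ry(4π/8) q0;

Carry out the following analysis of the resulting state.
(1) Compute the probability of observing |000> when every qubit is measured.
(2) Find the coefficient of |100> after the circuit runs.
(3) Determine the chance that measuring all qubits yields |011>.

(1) A full measurement returns |000> with probability 1/4.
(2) The amplitude on |100> is 1/2.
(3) The probability of measuring |011> is 0.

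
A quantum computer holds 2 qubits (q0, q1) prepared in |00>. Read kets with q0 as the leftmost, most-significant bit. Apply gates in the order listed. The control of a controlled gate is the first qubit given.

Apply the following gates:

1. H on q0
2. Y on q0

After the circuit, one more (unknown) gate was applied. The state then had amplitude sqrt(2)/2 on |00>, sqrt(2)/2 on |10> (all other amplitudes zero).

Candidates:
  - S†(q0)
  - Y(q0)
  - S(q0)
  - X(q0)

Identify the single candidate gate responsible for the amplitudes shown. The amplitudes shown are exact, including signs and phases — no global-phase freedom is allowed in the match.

The applied gate was Y(q0).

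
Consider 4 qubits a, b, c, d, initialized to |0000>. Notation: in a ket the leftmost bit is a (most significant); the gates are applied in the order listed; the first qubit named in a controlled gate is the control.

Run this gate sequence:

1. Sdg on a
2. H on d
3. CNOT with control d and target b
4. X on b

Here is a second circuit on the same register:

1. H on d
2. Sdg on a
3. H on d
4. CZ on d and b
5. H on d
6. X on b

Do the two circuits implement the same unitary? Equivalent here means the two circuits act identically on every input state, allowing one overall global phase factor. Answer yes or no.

No, they are not equivalent — no single phase factor reconciles the two unitaries.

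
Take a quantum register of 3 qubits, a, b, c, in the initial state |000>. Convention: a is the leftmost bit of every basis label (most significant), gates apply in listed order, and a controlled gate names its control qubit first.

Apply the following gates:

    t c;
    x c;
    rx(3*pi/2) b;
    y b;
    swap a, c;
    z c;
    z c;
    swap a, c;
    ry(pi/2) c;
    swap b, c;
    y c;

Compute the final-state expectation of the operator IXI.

The expectation value of IXI is -1. Key observation: the block from step 5 through step 8 cancels to the identity and can be dropped.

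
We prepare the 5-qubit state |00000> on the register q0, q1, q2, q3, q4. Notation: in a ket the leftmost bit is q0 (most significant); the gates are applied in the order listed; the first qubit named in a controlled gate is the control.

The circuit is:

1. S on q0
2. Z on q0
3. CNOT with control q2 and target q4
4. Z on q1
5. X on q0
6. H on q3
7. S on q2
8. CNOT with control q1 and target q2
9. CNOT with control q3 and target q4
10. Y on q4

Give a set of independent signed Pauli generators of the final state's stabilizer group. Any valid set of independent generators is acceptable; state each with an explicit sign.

The final state is stabilized by the group generated by -IIIXX, -ZIIII, +IZIII, +IIZII, -IIIZZ; other independent generating sets are equally valid.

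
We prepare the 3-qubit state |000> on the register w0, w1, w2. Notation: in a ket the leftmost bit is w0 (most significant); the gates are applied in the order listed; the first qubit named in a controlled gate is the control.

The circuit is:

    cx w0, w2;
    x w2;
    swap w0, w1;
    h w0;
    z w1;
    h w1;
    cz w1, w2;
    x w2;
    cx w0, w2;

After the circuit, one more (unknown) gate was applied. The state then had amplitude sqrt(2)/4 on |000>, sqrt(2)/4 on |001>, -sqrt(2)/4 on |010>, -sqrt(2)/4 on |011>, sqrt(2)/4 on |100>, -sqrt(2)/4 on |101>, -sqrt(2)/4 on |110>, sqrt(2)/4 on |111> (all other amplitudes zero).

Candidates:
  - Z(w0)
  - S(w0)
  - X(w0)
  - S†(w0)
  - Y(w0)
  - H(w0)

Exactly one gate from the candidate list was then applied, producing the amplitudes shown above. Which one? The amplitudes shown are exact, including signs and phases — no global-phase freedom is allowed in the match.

It was H(w0) that produced the state shown.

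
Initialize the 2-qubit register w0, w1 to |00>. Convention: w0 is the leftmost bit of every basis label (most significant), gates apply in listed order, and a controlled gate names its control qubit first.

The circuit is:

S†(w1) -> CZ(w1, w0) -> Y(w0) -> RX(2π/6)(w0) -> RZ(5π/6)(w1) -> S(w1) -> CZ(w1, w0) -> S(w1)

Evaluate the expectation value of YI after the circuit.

The observable YI averages to sqrt(3)/2.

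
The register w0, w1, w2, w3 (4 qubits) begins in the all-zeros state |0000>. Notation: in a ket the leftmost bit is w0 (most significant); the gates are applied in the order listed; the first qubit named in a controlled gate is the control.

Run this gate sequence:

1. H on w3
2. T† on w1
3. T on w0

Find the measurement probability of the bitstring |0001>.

Outcome |0001> occurs with probability 1/2.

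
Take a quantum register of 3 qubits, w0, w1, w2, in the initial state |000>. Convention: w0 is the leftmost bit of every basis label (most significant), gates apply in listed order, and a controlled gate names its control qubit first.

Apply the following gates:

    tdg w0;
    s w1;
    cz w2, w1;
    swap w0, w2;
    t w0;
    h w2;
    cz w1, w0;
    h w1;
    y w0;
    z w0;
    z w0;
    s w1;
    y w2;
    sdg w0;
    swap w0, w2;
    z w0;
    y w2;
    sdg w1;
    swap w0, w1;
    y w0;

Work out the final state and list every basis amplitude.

After the circuit, the state carries amplitude I/2 on |000>, 0 on |001>, I/2 on |010>, 0 on |011>, -I/2 on |100>, 0 on |101>, -I/2 on |110>, 0 on |111>.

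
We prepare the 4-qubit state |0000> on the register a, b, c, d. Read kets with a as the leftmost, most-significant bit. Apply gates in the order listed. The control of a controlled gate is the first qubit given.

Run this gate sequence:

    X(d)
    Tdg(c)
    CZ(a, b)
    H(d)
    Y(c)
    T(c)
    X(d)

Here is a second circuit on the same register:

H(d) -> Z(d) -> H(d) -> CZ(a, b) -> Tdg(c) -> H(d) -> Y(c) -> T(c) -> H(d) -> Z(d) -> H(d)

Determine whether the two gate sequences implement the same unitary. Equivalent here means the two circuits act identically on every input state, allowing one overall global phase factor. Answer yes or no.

Yes: on every input state the two circuits agree up to one overall phase factor.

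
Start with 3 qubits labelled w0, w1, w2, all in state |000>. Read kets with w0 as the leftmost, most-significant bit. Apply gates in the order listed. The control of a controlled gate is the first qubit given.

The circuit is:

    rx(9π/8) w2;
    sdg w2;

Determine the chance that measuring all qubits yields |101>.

A full measurement returns |101> with probability 0.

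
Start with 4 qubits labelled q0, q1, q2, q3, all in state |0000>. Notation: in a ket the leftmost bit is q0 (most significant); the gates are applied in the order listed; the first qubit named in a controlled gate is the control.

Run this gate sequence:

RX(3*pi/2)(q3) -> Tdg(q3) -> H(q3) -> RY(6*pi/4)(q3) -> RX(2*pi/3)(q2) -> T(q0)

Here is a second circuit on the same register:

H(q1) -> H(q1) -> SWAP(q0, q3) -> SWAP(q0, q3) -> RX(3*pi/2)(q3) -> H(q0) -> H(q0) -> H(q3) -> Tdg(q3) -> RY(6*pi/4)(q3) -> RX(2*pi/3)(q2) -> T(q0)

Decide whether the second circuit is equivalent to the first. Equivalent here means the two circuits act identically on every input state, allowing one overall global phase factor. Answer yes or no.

No, they are not equivalent — no single phase factor reconciles the two unitaries.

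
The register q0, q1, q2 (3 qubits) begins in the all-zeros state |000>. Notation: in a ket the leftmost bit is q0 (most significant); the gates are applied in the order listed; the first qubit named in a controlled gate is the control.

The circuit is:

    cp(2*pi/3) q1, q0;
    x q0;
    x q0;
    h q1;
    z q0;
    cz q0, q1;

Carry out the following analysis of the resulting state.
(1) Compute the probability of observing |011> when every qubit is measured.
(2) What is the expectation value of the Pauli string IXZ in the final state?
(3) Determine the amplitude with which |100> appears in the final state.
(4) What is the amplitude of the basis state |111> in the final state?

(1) The probability of measuring |011> is 0. Key observation: steps 2-3 multiply out to the identity, so the circuit reduces to the remaining gates.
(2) The expectation value of IXZ is 1.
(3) |100> carries amplitude 0 in the final state.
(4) The final state's coefficient on |111> equals 0.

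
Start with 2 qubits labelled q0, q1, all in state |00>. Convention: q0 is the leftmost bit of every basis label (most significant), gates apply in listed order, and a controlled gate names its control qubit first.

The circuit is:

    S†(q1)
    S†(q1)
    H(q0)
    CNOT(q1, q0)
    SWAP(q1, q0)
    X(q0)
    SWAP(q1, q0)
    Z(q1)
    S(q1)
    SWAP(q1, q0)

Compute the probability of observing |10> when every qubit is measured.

Outcome |10> occurs with probability 1/2.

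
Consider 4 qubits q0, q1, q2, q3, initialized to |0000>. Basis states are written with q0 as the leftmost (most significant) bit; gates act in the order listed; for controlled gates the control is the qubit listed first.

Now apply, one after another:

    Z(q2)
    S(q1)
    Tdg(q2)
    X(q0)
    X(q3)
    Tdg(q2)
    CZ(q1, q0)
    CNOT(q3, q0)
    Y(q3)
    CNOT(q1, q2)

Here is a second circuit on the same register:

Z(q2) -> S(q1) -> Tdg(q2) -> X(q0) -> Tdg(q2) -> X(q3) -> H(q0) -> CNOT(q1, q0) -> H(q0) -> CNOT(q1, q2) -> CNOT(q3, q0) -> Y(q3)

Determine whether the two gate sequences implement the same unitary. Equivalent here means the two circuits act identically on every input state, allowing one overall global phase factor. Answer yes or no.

Yes: on every input state the two circuits agree up to one overall phase factor.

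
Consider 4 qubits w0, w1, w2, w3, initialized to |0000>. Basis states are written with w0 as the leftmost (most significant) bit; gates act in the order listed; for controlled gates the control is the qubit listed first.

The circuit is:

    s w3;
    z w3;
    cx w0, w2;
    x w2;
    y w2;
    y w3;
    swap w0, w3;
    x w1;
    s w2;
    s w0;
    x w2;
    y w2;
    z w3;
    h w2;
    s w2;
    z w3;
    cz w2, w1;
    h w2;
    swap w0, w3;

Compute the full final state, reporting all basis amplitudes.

The final amplitudes are 1/2 - I/2 on |0101>, 1/2 + I/2 on |0111>, and 0 on every other basis state.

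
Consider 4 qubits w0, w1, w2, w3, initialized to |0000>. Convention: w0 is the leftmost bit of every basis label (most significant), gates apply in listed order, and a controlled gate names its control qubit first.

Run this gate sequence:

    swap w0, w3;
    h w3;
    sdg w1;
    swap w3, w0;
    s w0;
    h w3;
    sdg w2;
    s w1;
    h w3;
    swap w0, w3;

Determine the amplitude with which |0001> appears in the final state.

|0001> carries amplitude sqrt(2)*I/2 in the final state.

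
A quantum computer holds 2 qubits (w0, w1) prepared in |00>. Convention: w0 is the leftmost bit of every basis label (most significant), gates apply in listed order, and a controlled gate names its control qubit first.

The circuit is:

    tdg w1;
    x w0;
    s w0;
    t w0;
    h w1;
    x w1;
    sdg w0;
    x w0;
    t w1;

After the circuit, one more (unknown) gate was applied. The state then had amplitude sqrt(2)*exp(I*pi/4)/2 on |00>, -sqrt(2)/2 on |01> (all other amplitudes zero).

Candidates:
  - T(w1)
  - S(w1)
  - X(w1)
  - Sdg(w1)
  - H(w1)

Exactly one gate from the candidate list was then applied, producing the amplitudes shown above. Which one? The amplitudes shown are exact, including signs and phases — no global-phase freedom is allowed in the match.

It was S(w1) that produced the state shown.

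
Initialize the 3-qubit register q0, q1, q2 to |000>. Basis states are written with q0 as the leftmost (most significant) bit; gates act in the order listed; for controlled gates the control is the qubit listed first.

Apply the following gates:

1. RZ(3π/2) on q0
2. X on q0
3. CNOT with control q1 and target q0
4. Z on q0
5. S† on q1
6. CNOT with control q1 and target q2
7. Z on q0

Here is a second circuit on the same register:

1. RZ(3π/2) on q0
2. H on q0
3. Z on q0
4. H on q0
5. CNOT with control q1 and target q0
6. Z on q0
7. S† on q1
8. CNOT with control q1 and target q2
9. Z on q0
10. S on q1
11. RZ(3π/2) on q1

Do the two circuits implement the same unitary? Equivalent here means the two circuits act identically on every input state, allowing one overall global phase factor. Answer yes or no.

Yes — the two circuits implement the same unitary up to a global phase.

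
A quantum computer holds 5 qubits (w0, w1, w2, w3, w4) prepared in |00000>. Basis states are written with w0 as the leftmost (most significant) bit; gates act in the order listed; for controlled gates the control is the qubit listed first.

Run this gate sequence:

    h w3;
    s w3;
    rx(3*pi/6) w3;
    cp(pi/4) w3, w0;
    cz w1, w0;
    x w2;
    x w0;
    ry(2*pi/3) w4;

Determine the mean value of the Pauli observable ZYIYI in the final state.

The expectation value of ZYIYI is 0.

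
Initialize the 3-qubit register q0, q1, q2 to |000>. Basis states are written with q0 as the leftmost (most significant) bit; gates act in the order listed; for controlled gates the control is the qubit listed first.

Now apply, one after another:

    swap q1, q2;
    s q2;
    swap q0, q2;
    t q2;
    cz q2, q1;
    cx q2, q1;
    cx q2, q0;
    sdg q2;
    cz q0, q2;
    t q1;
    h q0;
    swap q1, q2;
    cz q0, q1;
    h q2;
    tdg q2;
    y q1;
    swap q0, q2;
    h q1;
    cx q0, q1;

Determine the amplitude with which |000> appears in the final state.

The final state's coefficient on |000> equals sqrt(2)*I/4.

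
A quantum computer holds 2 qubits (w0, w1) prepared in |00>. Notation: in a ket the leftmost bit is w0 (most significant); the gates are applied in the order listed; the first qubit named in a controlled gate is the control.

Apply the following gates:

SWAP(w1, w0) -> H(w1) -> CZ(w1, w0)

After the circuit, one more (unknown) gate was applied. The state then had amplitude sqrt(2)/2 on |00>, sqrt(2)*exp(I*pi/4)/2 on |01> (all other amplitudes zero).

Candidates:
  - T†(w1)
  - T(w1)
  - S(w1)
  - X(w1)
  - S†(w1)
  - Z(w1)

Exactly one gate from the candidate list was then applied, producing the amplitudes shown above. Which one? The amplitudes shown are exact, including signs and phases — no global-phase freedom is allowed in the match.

It was T(w1) that produced the state shown.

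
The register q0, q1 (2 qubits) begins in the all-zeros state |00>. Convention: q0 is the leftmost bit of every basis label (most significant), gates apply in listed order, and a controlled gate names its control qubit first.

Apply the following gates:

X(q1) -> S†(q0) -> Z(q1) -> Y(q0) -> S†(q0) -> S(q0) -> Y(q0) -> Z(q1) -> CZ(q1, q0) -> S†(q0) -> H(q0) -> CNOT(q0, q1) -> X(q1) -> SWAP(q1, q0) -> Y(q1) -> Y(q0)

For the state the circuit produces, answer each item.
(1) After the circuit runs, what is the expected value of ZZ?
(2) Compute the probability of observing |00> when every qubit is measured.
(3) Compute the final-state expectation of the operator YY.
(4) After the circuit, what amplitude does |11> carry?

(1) In the final state, ZZ has expectation 1. Key observation: the block from step 3 through step 8 cancels to the identity and can be dropped.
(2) Outcome |00> occurs with probability 1/2.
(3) The expectation value of YY is -1.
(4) The amplitude on |11> is -sqrt(2)/2.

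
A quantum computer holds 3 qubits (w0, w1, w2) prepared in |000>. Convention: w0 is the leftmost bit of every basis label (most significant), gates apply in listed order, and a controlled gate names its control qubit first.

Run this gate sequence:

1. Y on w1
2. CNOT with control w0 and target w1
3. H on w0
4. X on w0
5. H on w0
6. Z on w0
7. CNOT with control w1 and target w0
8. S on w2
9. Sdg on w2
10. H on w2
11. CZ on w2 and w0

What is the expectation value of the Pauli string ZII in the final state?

The observable ZII averages to -1. Key observation: the block from step 3 through step 6 cancels to the identity and can be dropped.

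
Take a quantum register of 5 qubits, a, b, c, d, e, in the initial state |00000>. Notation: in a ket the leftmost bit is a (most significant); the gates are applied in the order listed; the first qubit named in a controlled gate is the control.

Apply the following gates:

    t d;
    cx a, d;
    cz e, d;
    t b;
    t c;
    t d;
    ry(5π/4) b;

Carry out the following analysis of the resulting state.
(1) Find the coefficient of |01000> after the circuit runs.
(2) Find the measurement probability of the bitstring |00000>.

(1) The amplitude on |01000> is sqrt(sqrt(2) + 2)/2.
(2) Outcome |00000> occurs with probability 1/2 - sqrt(2)/4.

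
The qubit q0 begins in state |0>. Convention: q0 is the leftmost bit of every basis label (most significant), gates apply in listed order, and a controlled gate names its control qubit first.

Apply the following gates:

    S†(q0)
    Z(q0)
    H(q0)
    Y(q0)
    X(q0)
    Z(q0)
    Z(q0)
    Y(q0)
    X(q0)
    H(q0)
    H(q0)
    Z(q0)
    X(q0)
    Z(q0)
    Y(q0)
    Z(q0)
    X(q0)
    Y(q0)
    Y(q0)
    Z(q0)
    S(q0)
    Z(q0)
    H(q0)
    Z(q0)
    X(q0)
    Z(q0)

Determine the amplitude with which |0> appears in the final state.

|0> carries amplitude 1/2 + I/2 in the final state.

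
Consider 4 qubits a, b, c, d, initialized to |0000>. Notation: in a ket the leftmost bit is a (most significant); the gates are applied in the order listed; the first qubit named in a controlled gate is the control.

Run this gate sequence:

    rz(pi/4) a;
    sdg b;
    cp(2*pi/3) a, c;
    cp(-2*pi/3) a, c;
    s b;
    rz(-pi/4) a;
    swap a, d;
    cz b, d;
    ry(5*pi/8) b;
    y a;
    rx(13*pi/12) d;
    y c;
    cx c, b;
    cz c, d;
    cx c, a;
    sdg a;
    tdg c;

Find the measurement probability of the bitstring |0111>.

A full measurement returns |0111> with probability sqrt(2)*cos(5*pi/16)**2/8 + sqrt(3)*sqrt(1/2 - sqrt(2)/4)*sqrt(sqrt(2)/4 + 1/2)*cos(5*pi/16)**2/2 + cos(5*pi/16)**2/2. Key observation: the block from step 1 through step 6 cancels to the identity and can be dropped.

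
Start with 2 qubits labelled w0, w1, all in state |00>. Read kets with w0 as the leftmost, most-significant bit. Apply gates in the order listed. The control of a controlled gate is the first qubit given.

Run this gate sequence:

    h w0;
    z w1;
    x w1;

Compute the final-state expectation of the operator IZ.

The expectation value of IZ is -1.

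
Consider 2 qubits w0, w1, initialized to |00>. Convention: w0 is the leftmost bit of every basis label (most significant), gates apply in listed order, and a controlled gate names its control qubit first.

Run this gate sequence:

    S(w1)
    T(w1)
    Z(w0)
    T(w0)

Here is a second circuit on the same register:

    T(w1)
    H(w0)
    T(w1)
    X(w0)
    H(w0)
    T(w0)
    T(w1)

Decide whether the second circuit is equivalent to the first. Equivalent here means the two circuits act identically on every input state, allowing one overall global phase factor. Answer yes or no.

Yes, they are equivalent — the unitaries differ by at most a global phase.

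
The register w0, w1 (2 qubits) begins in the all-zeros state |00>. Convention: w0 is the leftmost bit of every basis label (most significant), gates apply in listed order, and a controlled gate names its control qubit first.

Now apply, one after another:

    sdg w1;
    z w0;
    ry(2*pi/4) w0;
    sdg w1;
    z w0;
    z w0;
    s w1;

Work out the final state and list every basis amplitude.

After the circuit, the state carries amplitude sqrt(2)/2 on |00>, 0 on |01>, sqrt(2)/2 on |10>, 0 on |11>.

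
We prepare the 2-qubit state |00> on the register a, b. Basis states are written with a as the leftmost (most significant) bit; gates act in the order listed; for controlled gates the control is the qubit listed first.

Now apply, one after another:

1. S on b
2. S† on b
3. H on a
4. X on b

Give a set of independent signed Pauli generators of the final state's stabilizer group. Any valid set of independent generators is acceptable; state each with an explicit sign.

One valid set of independent stabilizer generators is +XI, -IZ (any independent generating set of the same group is equally correct). Key observation: gates 1-2 undo each other exactly, leaving only the rest of the circuit to track.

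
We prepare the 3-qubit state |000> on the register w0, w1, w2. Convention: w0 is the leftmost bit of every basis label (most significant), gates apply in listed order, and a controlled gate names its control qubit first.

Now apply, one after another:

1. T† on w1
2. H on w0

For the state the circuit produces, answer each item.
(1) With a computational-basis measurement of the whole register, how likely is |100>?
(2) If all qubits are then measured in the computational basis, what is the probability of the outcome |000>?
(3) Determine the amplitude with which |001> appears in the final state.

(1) Outcome |100> occurs with probability 1/2.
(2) The probability of measuring |000> is 1/2.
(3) The amplitude on |001> is 0.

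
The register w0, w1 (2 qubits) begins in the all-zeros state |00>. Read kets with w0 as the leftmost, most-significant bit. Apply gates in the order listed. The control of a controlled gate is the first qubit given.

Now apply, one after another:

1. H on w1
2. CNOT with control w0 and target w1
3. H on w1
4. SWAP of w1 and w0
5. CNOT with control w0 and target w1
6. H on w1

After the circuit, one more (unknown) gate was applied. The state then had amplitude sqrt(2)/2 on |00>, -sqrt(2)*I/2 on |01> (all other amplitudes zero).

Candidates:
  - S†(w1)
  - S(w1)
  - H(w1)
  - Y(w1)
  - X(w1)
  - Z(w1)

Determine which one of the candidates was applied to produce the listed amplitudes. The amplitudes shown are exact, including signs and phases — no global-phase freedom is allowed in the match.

It was S†(w1) that produced the state shown.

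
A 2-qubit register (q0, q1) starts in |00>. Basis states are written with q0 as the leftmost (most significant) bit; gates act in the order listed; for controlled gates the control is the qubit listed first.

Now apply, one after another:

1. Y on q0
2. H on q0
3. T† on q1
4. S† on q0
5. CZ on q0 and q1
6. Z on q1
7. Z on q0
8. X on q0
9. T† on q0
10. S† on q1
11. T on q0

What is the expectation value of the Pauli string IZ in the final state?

In the final state, IZ has expectation 1.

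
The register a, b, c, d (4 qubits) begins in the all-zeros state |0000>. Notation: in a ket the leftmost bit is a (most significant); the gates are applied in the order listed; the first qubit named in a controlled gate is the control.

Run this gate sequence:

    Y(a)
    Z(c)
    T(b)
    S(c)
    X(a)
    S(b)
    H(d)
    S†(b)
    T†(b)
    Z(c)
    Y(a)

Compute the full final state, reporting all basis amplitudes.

The final amplitudes are -sqrt(2)/2 on |1000>, -sqrt(2)/2 on |1001>, and 0 on every other basis state.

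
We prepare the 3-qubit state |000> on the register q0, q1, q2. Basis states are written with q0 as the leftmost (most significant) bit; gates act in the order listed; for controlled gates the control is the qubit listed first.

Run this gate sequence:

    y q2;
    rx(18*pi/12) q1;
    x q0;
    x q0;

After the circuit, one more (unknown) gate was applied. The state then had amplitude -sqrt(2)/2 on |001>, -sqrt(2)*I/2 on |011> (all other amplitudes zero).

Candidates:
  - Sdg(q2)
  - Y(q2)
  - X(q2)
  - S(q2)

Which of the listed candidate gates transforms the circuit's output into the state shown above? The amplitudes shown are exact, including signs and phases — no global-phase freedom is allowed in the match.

It was Sdg(q2) that produced the state shown. Key observation: gates 3-4 undo each other exactly, leaving only the rest of the circuit to track.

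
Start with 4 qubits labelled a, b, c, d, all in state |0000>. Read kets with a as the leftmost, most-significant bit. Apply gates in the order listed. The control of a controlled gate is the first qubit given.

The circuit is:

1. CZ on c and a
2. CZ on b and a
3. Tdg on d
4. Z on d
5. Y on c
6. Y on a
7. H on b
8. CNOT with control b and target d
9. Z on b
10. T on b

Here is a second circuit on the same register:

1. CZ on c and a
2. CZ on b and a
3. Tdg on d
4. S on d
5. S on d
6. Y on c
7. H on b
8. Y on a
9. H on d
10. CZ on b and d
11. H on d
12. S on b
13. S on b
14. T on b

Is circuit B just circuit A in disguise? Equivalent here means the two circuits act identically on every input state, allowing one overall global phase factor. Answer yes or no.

Yes, they are equivalent — the unitaries differ by at most a global phase.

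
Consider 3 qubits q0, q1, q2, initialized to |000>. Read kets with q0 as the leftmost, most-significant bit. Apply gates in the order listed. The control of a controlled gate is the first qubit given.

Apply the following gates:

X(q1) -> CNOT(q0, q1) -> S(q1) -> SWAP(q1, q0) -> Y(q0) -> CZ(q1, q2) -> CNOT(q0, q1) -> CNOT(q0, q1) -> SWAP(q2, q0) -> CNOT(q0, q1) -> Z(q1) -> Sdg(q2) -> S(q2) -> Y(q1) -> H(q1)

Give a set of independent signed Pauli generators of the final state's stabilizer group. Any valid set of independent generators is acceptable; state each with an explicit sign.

The final state is stabilized by the group generated by -IXI, +ZII, +IIZ; other independent generating sets are equally valid.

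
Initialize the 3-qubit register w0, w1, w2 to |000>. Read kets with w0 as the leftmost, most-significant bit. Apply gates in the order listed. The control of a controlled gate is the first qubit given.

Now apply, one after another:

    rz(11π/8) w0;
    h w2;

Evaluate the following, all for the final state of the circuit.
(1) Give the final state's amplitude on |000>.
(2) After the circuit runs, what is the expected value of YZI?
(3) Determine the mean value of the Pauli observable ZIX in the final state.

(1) The final state's coefficient on |000> equals -sqrt(2)*exp(5*I*pi/16)/2.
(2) The observable YZI averages to 0.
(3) The expectation value of ZIX is 1.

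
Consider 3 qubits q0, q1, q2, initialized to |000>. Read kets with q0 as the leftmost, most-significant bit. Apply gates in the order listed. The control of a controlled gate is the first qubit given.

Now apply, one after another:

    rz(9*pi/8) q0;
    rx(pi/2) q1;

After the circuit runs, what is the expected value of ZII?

In the final state, ZII has expectation 1.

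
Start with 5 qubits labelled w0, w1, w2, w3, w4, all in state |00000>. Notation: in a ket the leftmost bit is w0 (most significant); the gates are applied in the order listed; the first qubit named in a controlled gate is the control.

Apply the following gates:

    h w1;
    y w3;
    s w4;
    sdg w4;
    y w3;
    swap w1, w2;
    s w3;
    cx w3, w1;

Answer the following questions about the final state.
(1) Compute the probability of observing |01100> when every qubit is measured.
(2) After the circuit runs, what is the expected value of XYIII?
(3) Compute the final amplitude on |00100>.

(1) A full measurement returns |01100> with probability 0.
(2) The observable XYIII averages to 0.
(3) |00100> carries amplitude sqrt(2)/2 in the final state.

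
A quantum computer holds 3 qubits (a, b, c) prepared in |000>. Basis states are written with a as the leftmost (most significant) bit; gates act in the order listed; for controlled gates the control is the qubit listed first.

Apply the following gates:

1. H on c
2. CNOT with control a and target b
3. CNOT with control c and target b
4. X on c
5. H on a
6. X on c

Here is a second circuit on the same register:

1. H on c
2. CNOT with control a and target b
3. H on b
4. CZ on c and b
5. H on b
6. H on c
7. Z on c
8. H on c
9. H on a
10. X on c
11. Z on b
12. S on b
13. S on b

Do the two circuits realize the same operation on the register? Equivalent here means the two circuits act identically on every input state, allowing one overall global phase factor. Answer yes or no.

Yes — the two circuits implement the same unitary up to a global phase.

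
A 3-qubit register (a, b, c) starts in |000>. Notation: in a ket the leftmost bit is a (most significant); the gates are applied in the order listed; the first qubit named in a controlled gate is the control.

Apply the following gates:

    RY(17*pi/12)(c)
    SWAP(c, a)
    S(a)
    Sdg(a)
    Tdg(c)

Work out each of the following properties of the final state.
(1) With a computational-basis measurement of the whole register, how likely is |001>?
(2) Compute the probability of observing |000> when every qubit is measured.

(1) The probability of measuring |001> is 0.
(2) The probability of measuring |000> is -sqrt(6)/8 + sqrt(2)/8 + 1/2.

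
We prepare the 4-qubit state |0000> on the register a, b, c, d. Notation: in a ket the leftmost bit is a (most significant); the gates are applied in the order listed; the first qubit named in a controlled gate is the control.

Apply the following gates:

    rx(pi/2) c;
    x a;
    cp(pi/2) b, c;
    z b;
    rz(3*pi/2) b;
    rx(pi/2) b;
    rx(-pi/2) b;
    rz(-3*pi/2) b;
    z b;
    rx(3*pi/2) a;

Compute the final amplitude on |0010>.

The final state's coefficient on |0010> equals -1/2. Key observation: gates 4-9 undo each other exactly, leaving only the rest of the circuit to track.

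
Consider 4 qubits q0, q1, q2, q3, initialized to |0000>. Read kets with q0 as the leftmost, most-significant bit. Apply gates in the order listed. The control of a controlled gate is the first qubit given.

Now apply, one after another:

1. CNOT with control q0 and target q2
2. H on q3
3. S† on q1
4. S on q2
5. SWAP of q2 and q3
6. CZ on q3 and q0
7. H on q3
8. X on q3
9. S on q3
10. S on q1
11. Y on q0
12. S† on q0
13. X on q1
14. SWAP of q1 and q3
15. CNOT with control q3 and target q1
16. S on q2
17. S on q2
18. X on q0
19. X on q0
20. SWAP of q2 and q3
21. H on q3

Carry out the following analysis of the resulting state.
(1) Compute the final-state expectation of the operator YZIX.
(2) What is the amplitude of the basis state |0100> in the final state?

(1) The observable YZIX averages to 0.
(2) |0100> carries amplitude 0 in the final state.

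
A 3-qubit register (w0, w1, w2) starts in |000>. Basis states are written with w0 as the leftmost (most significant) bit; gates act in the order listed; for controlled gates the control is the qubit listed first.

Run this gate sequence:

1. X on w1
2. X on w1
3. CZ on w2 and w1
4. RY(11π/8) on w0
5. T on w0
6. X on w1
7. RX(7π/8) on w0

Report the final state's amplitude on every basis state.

After the circuit, the state carries amplitude -cos(5*pi/16)*cos(7*pi/16) - I*exp(I*pi/4)*sin(5*pi/16)*sin(7*pi/16) on |010>, exp(I*pi/4)*sin(5*pi/16)*cos(7*pi/16) + I*sin(7*pi/16)*cos(5*pi/16) on |110>, and 0 on every other basis state. Key observation: gates 1-2 undo each other exactly, leaving only the rest of the circuit to track.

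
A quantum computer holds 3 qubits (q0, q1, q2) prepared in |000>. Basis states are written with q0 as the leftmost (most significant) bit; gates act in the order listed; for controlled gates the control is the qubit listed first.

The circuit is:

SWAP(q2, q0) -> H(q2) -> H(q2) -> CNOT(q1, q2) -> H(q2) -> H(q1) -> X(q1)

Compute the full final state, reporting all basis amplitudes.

The resulting statevector has amplitude 1/2 on |000>, 1/2 on |001>, 1/2 on |010>, 1/2 on |011>, 0 on |100>, 0 on |101>, 0 on |110>, 0 on |111>. Key observation: the block from step 2 through step 3 cancels to the identity and can be dropped.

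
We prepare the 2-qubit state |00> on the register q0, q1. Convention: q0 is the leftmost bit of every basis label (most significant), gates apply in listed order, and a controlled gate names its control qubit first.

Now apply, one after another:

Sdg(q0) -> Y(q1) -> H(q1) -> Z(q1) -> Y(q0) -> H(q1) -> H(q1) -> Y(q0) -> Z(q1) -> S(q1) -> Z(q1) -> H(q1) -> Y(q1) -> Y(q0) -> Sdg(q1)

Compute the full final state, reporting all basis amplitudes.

The final amplitudes are 0 on |00>, 0 on |01>, 1/2 + I/2 on |10>, -1/2 - I/2 on |11>.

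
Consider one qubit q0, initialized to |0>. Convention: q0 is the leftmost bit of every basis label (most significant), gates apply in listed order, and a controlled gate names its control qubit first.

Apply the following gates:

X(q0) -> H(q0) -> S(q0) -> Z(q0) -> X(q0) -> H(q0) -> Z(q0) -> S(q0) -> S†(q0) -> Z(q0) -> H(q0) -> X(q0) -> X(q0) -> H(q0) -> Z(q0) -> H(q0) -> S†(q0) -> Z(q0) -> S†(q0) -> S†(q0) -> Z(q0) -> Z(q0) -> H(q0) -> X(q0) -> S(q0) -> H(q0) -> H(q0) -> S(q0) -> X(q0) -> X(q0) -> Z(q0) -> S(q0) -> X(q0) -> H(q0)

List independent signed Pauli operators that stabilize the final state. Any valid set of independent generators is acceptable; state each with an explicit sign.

The final state is stabilized by the group generated by +X; other independent generating sets are equally valid. Key observation: the block from step 5 through step 12 cancels to the identity and can be dropped.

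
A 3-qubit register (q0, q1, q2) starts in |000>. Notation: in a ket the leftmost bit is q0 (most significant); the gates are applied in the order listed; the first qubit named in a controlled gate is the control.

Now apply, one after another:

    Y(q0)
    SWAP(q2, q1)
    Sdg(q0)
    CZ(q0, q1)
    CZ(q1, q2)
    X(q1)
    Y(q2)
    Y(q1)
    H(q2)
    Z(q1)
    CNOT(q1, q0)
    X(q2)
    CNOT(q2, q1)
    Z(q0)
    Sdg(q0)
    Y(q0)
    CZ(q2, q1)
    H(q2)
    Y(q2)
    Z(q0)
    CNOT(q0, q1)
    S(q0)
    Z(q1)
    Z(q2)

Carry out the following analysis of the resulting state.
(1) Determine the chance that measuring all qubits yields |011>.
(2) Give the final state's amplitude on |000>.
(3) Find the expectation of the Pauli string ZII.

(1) Outcome |011> occurs with probability 1/4.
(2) The amplitude on |000> is I/2.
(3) In the final state, ZII has expectation 1.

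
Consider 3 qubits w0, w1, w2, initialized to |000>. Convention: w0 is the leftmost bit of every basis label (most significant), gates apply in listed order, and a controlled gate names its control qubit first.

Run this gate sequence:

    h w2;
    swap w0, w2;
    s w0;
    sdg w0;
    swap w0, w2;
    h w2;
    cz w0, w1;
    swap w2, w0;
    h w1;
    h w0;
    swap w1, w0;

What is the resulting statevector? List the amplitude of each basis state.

The resulting statevector has amplitude 1/2 on |000>, 0 on |001>, 1/2 on |010>, 0 on |011>, 1/2 on |100>, 0 on |101>, 1/2 on |110>, 0 on |111>. Key observation: steps 1-6 multiply out to the identity, so the circuit reduces to the remaining gates.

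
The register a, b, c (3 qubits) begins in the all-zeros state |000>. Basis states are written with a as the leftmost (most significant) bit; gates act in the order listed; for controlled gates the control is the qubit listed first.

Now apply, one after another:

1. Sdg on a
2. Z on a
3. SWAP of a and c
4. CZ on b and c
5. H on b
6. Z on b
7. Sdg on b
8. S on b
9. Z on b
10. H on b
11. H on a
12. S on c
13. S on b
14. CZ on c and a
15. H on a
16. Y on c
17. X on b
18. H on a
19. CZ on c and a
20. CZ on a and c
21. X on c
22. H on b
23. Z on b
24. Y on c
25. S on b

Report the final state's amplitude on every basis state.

The final amplitudes are 0 on |000>, -1/2 on |001>, 0 on |010>, -I/2 on |011>, 0 on |100>, -1/2 on |101>, 0 on |110>, -I/2 on |111>. Key observation: the block from step 5 through step 10 cancels to the identity and can be dropped.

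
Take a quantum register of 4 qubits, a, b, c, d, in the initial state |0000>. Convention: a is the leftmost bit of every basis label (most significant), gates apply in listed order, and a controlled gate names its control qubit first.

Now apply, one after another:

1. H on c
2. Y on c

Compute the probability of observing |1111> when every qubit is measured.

The probability of measuring |1111> is 0.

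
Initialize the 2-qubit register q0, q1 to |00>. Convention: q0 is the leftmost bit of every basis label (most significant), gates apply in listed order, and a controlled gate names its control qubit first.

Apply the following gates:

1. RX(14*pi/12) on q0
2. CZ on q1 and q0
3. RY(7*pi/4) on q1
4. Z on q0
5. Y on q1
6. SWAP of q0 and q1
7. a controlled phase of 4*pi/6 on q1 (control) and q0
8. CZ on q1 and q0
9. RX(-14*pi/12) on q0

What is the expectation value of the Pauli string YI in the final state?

In the final state, YI has expectation 3*sqrt(6)/32 + 7*sqrt(2)/16.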